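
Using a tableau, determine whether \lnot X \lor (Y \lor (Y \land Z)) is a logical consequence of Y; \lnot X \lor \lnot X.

Initial set: {Y; (\lnot X \lor \lnot X); \lnot (\lnot X \lor (Y \lor (Y \land Z)))}.
\lnot (\lnot X \lor (Y \lor (Y \land Z))): α-rule — add \lnot \lnot X, \lnot (Y \lor (Y \land Z)).
\lnot (Y \lor (Y \land Z)): α-rule — add \lnot Y, \lnot (Y \land Z).
× closes — contains both Y and \lnot Y.
All 1 branch closes.
Every branch closed, so the premises entail the conclusion.

Yes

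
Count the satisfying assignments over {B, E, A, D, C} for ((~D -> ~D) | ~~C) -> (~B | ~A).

Initial set: {(((~D -> ~D) | ~~C) -> (~B | ~A))}.
(((~D -> ~D) | ~~C) -> (~B | ~A)): β-rule — branch into ~((~D -> ~D) | ~~C)  //  (~B | ~A).
  branch 1 (add ~((~D -> ~D) | ~~C)):
    ~((~D -> ~D) | ~~C): α-rule — add ~(~D -> ~D), ~~~C.
    ~(~D -> ~D): α-rule — add ~D, ~~D.
    × closes — contains both D and ~D.
  branch 2 (add (~B | ~A)):
    (~B | ~A): β-rule — branch into ~B  //  ~A.
      branch 2.1 (add ~B):
        ○ open, literals {B=0}.
      branch 2.2 (add ~A):
        ○ open, literals {A=0}.
1 branch closed, 2 open.
Each open branch fixes some atoms; the unmentioned ones are free. Counting distinct full assignments: branch {B=0} (E, A, D, C) contributes 16 new; branch {A=0} (B, E, D, C) contributes 8 new. Total: 24.

24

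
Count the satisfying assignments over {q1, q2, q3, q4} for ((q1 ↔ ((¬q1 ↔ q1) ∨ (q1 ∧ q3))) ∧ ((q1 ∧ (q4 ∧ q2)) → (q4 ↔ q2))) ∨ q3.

Initial set: {(((q1 ↔ ((¬q1 ↔ q1) ∨ (q1 ∧ q3))) ∧ ((q1 ∧ (q4 ∧ q2)) → (q4 ↔ q2))) ∨ q3)}.
(((q1 ↔ ((¬q1 ↔ q1) ∨ (q1 ∧ q3))) ∧ ((q1 ∧ (q4 ∧ q2)) → (q4 ↔ q2))) ∨ q3): β-rule — branch into ((q1 ↔ ((¬q1 ↔ q1) ∨ (q1 ∧ q3))) ∧ ((q1 ∧ (q4 ∧ q2)) → (q4 ↔ q2)))  //  q3.
  branch 1 (add ((q1 ↔ ((¬q1 ↔ q1) ∨ (q1 ∧ q3))) ∧ ((q1 ∧ (q4 ∧ q2)) → (q4 ↔ q2)))):
    ((q1 ↔ ((¬q1 ↔ q1) ∨ (q1 ∧ q3))) ∧ ((q1 ∧ (q4 ∧ q2)) → (q4 ↔ q2))): α-rule — add (q1 ↔ ((¬q1 ↔ q1) ∨ (q1 ∧ q3))), ((q1 ∧ (q4 ∧ q2)) → (q4 ↔ q2)).
    (q1 ↔ ((¬q1 ↔ q1) ∨ (q1 ∧ q3))): β-rule — branch into q1, ((¬q1 ↔ q1) ∨ (q1 ∧ q3))  //  ¬q1, ¬((¬q1 ↔ q1) ∨ (q1 ∧ q3)).
      branch 1.1 (add q1, ((¬q1 ↔ q1) ∨ (q1 ∧ q3))):
        ((q1 ∧ (q4 ∧ q2)) → (q4 ↔ q2)): β-rule — branch into ¬(q1 ∧ (q4 ∧ q2))  //  (q4 ↔ q2).
          branch 1.1.1 (add ¬(q1 ∧ (q4 ∧ q2))):
            ((¬q1 ↔ q1) ∨ (q1 ∧ q3)): β-rule — branch into (¬q1 ↔ q1)  //  (q1 ∧ q3).
              branch 1.1.1.1 (add (¬q1 ↔ q1)):
                ¬(q1 ∧ (q4 ∧ q2)): β-rule — branch into ¬q1  //  ¬(q4 ∧ q2).
                  branch 1.1.1.1.1 (add ¬q1):
                    × closes — contains both q1 and ¬q1.
                  branch 1.1.1.1.2 (add ¬(q4 ∧ q2)):
                    (¬q1 ↔ q1): β-rule — branch into ¬q1, q1  //  ¬¬q1, ¬q1.
                      branch 1.1.1.1.2.1 (add ¬q1, q1):
                        × closes — contains both q1 and ¬q1.
                      branch 1.1.1.1.2.2 (add ¬¬q1, ¬q1):
                        × closes — contains both q1 and ¬q1.
              branch 1.1.1.2 (add (q1 ∧ q3)):
                (q1 ∧ q3): α-rule — add q1, q3.
                ¬(q1 ∧ (q4 ∧ q2)): β-rule — branch into ¬q1  //  ¬(q4 ∧ q2).
                  branch 1.1.1.2.1 (add ¬q1):
                    × closes — contains both q1 and ¬q1.
                  branch 1.1.1.2.2 (add ¬(q4 ∧ q2)):
                    ¬(q4 ∧ q2): β-rule — branch into ¬q4  //  ¬q2.
                      branch 1.1.1.2.2.1 (add ¬q4):
                        ○ open, literals {q1=T, q3=T, q4=F}.
                      branch 1.1.1.2.2.2 (add ¬q2):
                        ○ open, literals {q1=T, q2=F, q3=T}.
          branch 1.1.2 (add (q4 ↔ q2)):
            ((¬q1 ↔ q1) ∨ (q1 ∧ q3)): β-rule — branch into (¬q1 ↔ q1)  //  (q1 ∧ q3).
              branch 1.1.2.1 (add (¬q1 ↔ q1)):
                (q4 ↔ q2): β-rule — branch into q4, q2  //  ¬q4, ¬q2.
                  branch 1.1.2.1.1 (add q4, q2):
                    (¬q1 ↔ q1): β-rule — branch into ¬q1, q1  //  ¬¬q1, ¬q1.
                      branch 1.1.2.1.1.1 (add ¬q1, q1):
                        × closes — contains both q1 and ¬q1.
                      branch 1.1.2.1.1.2 (add ¬¬q1, ¬q1):
                        × closes — contains both q1 and ¬q1.
                  branch 1.1.2.1.2 (add ¬q4, ¬q2):
                    (¬q1 ↔ q1): β-rule — branch into ¬q1, q1  //  ¬¬q1, ¬q1.
                      branch 1.1.2.1.2.1 (add ¬q1, q1):
                        × closes — contains both q1 and ¬q1.
                      branch 1.1.2.1.2.2 (add ¬¬q1, ¬q1):
                        × closes — contains both q1 and ¬q1.
              branch 1.1.2.2 (add (q1 ∧ q3)):
                (q1 ∧ q3): α-rule — add q1, q3.
                (q4 ↔ q2): β-rule — branch into q4, q2  //  ¬q4, ¬q2.
                  branch 1.1.2.2.1 (add q4, q2):
                    ○ open, literals {q1=T, q2=T, q3=T, q4=T}.
                  branch 1.1.2.2.2 (add ¬q4, ¬q2):
                    ○ open, literals {q1=T, q2=F, q3=T, q4=F}.
      branch 1.2 (add ¬q1, ¬((¬q1 ↔ q1) ∨ (q1 ∧ q3))):
        ¬((¬q1 ↔ q1) ∨ (q1 ∧ q3)): α-rule — add ¬(¬q1 ↔ q1), ¬(q1 ∧ q3).
        ((q1 ∧ (q4 ∧ q2)) → (q4 ↔ q2)): β-rule — branch into ¬(q1 ∧ (q4 ∧ q2))  //  (q4 ↔ q2).
          branch 1.2.1 (add ¬(q1 ∧ (q4 ∧ q2))):
            ¬(¬q1 ↔ q1): β-rule — branch into ¬q1, ¬q1  //  ¬¬q1, q1.
              branch 1.2.1.1 (add ¬q1, ¬q1):
                ¬(q1 ∧ q3): β-rule — branch into ¬q1  //  ¬q3.
                  branch 1.2.1.1.1 (add ¬q1):
                    ¬(q1 ∧ (q4 ∧ q2)): β-rule — branch into ¬q1  //  ¬(q4 ∧ q2).
                      branch 1.2.1.1.1.1 (add ¬q1):
                        ○ open, literals {q1=F}.
                      branch 1.2.1.1.1.2 (add ¬(q4 ∧ q2)):
                        ¬(q4 ∧ q2): β-rule — branch into ¬q4  //  ¬q2.
                          branch 1.2.1.1.1.2.1 (add ¬q4):
                            ○ open, literals {q1=F, q4=F}.
                          branch 1.2.1.1.1.2.2 (add ¬q2):
                            ○ open, literals {q1=F, q2=F}.
                  branch 1.2.1.1.2 (add ¬q3):
                    ¬(q1 ∧ (q4 ∧ q2)): β-rule — branch into ¬q1  //  ¬(q4 ∧ q2).
                      branch 1.2.1.1.2.1 (add ¬q1):
                        ○ open, literals {q1=F, q3=F}.
                      branch 1.2.1.1.2.2 (add ¬(q4 ∧ q2)):
                        ¬(q4 ∧ q2): β-rule — branch into ¬q4  //  ¬q2.
                          branch 1.2.1.1.2.2.1 (add ¬q4):
                            ○ open, literals {q1=F, q3=F, q4=F}.
                          branch 1.2.1.1.2.2.2 (add ¬q2):
                            ○ open, literals {q1=F, q2=F, q3=F}.
              branch 1.2.1.2 (add ¬¬q1, q1):
                × closes — contains both q1 and ¬q1.
          branch 1.2.2 (add (q4 ↔ q2)):
            ¬(¬q1 ↔ q1): β-rule — branch into ¬q1, ¬q1  //  ¬¬q1, q1.
              branch 1.2.2.1 (add ¬q1, ¬q1):
                ¬(q1 ∧ q3): β-rule — branch into ¬q1  //  ¬q3.
                  branch 1.2.2.1.1 (add ¬q1):
                    (q4 ↔ q2): β-rule — branch into q4, q2  //  ¬q4, ¬q2.
                      branch 1.2.2.1.1.1 (add q4, q2):
                        ○ open, literals {q1=F, q2=T, q4=T}.
                      branch 1.2.2.1.1.2 (add ¬q4, ¬q2):
                        ○ open, literals {q1=F, q2=F, q4=F}.
                  branch 1.2.2.1.2 (add ¬q3):
                    (q4 ↔ q2): β-rule — branch into q4, q2  //  ¬q4, ¬q2.
                      branch 1.2.2.1.2.1 (add q4, q2):
                        ○ open, literals {q1=F, q2=T, q3=F, q4=T}.
                      branch 1.2.2.1.2.2 (add ¬q4, ¬q2):
                        ○ open, literals {q1=F, q2=F, q3=F, q4=F}.
              branch 1.2.2.2 (add ¬¬q1, q1):
                × closes — contains both q1 and ¬q1.
  branch 2 (add q3):
    ○ open, literals {q3=T}.
10 branches closed, 15 open.
Each open branch fixes some atoms; the unmentioned ones are free. Counting distinct full assignments: branch {q1=T, q3=T, q4=F} (q2) contributes 2 new; branch {q1=T, q2=F, q3=T} (q4) contributes 1 new; branch {q1=T, q2=T, q3=T, q4=T} (none free) contributes 1 new; branch {q1=T, q2=F, q3=T, q4=F} (none free) contributes 0 new; branch {q1=F} (q2, q3, q4) contributes 8 new; branch {q1=F, q4=F} (q2, q3) contributes 0 new; branch {q1=F, q2=F} (q3, q4) contributes 0 new; branch {q1=F, q3=F} (q2, q4) contributes 0 new; branch {q1=F, q3=F, q4=F} (q2) contributes 0 new; branch {q1=F, q2=F, q3=F} (q4) contributes 0 new; branch {q1=F, q2=T, q4=T} (q3) contributes 0 new; branch {q1=F, q2=F, q4=F} (q3) contributes 0 new; branch {q1=F, q2=T, q3=F, q4=T} (none free) contributes 0 new; branch {q1=F, q2=F, q3=F, q4=F} (none free) contributes 0 new; branch {q3=T} (q1, q2, q4) contributes 0 new. Total: 12.

12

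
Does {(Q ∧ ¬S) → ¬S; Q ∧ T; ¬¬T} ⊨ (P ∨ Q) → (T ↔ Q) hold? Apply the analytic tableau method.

Yes

Initial set: {((Q ∧ ¬S) → ¬S); (Q ∧ T); ¬¬T; ¬((P ∨ Q) → (T ↔ Q))}.
(Q ∧ T): α-rule — add Q, T.
¬¬T: drop double negation, giving T.
¬((P ∨ Q) → (T ↔ Q)): α-rule — add (P ∨ Q), ¬(T ↔ Q).
((Q ∧ ¬S) → ¬S): β-rule — branch into ¬(Q ∧ ¬S)  //  ¬S.
  branch 1 (add ¬(Q ∧ ¬S)):
    (P ∨ Q): β-rule — branch into P  //  Q.
      branch 1.1 (add P):
        ¬(T ↔ Q): β-rule — branch into T, ¬Q  //  ¬T, Q.
          branch 1.1.1 (add T, ¬Q):
            × closes — contains both Q and ¬Q.
          branch 1.1.2 (add ¬T, Q):
            × closes — contains both T and ¬T.
      branch 1.2 (add Q):
        ¬(T ↔ Q): β-rule — branch into T, ¬Q  //  ¬T, Q.
          branch 1.2.1 (add T, ¬Q):
            × closes — contains both Q and ¬Q.
          branch 1.2.2 (add ¬T, Q):
            × closes — contains both T and ¬T.
  branch 2 (add ¬S):
    (P ∨ Q): β-rule — branch into P  //  Q.
      branch 2.1 (add P):
        ¬(T ↔ Q): β-rule — branch into T, ¬Q  //  ¬T, Q.
          branch 2.1.1 (add T, ¬Q):
            × closes — contains both Q and ¬Q.
          branch 2.1.2 (add ¬T, Q):
            × closes — contains both T and ¬T.
      branch 2.2 (add Q):
        ¬(T ↔ Q): β-rule — branch into T, ¬Q  //  ¬T, Q.
          branch 2.2.1 (add T, ¬Q):
            × closes — contains both Q and ¬Q.
          branch 2.2.2 (add ¬T, Q):
            × closes — contains both T and ¬T.
All 8 branches close.
Every branch closed, so the premises entail the conclusion.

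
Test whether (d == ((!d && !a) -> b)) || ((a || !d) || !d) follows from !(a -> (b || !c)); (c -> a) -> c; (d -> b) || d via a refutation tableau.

Yes

Initial set: {!(a -> (b || !c)); ((c -> a) -> c); ((d -> b) || d); !((d == ((!d && !a) -> b)) || ((a || !d) || !d))}.
!(a -> (b || !c)): α-rule — add a, !(b || !c).
!((d == ((!d && !a) -> b)) || ((a || !d) || !d)): α-rule — add !(d == ((!d && !a) -> b)), !((a || !d) || !d).
!(b || !c): α-rule — add !b, !!c.
!((a || !d) || !d): α-rule — add !(a || !d), !!d.
!(a || !d): α-rule — add !a, !!d.
× closes — contains both a and !a.
All 1 branch closes.
Every branch closed, so the premises entail the conclusion.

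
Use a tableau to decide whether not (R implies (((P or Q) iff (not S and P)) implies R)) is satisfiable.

Unsatisfiable

Initial set: {T not (R implies (((P or Q) iff (not S and P)) implies R))}.
T not (R implies (((P or Q) iff (not S and P)) implies R)): α-rule — add T R, F (((P or Q) iff (not S and P)) implies R).
F (((P or Q) iff (not S and P)) implies R): α-rule — add T ((P or Q) iff (not S and P)), F R.
× closes — contains both R and not R.
All 1 branch closes.
Every branch closed; the formula is unsatisfiable.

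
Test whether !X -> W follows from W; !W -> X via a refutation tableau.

Yes

Initial set: {T W; T (!W -> X); F (!X -> W)}.
F (!X -> W): α-rule — add T !X, F W.
× closes — contains both W and !W.
All 1 branch closes.
Every branch closed, so the premises entail the conclusion.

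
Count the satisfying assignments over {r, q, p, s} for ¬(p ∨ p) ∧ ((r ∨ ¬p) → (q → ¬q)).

Initial set: {(¬(p ∨ p) ∧ ((r ∨ ¬p) → (q → ¬q)))}.
(¬(p ∨ p) ∧ ((r ∨ ¬p) → (q → ¬q))): α-rule — add ¬(p ∨ p), ((r ∨ ¬p) → (q → ¬q)).
¬(p ∨ p): α-rule — add ¬p, ¬p.
((r ∨ ¬p) → (q → ¬q)): β-rule — branch into ¬(r ∨ ¬p)  //  (q → ¬q).
  branch 1 (add ¬(r ∨ ¬p)):
    ¬(r ∨ ¬p): α-rule — add ¬r, ¬¬p.
    × closes — contains both p and ¬p.
  branch 2 (add (q → ¬q)):
    (q → ¬q): β-rule — branch into ¬q  //  ¬q.
      branch 2.1 (add ¬q):
        ○ open, literals {p=F, q=F}.
      branch 2.2 (add ¬q):
        ○ open, literals {p=F, q=F}.
1 branch closed, 2 open.
Each open branch fixes some atoms; the unmentioned ones are free. Counting distinct full assignments: branch {p=F, q=F} (r, s) contributes 4 new; branch {p=F, q=F} (r, s) contributes 0 new. Total: 4.

4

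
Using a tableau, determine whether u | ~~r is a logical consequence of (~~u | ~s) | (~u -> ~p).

Initial set: {T ((~~u | ~s) | (~u -> ~p)); F (u | ~~r)}.
F (u | ~~r): α-rule — add F u, F ~~r.
F ~~r: drop double negation, giving F r.
T ((~~u | ~s) | (~u -> ~p)): β-rule — branch into T (~~u | ~s)  //  T (~u -> ~p).
  branch 1 (add T (~~u | ~s)):
    T (~~u | ~s): β-rule — branch into T ~~u  //  T ~s.
      branch 1.1 (add T ~~u):
        T ~~u: drop double negation, giving T u.
        × closes — contains both u and ~u.
      branch 1.2 (add T ~s):
        ○ open, literals {r=false, s=false, u=false}.
  branch 2 (add T (~u -> ~p)):
    T (~u -> ~p): β-rule — branch into F ~u  //  T ~p.
      branch 2.1 (add F ~u):
        × closes — contains both u and ~u.
      branch 2.2 (add T ~p):
        ○ open, literals {p=false, r=false, u=false}.
2 branches closed, 2 open.
An open branch gives a countermodel: r=false, s=false, u=false (unmentioned atoms arbitrary); the premises hold there but the conclusion fails.

No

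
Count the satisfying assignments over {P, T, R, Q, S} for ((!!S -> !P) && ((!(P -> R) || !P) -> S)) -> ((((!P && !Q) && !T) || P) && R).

25

Initial set: {T (((!!S -> !P) && ((!(P -> R) || !P) -> S)) -> ((((!P && !Q) && !T) || P) && R))}.
T (((!!S -> !P) && ((!(P -> R) || !P) -> S)) -> ((((!P && !Q) && !T) || P) && R)): β-rule — branch into F ((!!S -> !P) && ((!(P -> R) || !P) -> S))  //  T ((((!P && !Q) && !T) || P) && R).
  branch 1 (add F ((!!S -> !P) && ((!(P -> R) || !P) -> S))):
    F ((!!S -> !P) && ((!(P -> R) || !P) -> S)): β-rule — branch into F (!!S -> !P)  //  F ((!(P -> R) || !P) -> S).
      branch 1.1 (add F (!!S -> !P)):
        F (!!S -> !P): α-rule — add T !!S, F !P.
        T !!S: drop double negation, giving T S.
        ○ open, literals {P=T, S=T}.
      branch 1.2 (add F ((!(P -> R) || !P) -> S)):
        F ((!(P -> R) || !P) -> S): α-rule — add T (!(P -> R) || !P), F S.
        T (!(P -> R) || !P): β-rule — branch into T !(P -> R)  //  T !P.
          branch 1.2.1 (add T !(P -> R)):
            T !(P -> R): α-rule — add T P, F R.
            ○ open, literals {P=T, R=F, S=F}.
          branch 1.2.2 (add T !P):
            ○ open, literals {P=F, S=F}.
  branch 2 (add T ((((!P && !Q) && !T) || P) && R)):
    T ((((!P && !Q) && !T) || P) && R): α-rule — add T (((!P && !Q) && !T) || P), T R.
    T (((!P && !Q) && !T) || P): β-rule — branch into T ((!P && !Q) && !T)  //  T P.
      branch 2.1 (add T ((!P && !Q) && !T)):
        T ((!P && !Q) && !T): α-rule — add T (!P && !Q), T !T.
        T (!P && !Q): α-rule — add T !P, T !Q.
        ○ open, literals {P=F, Q=F, R=T, T=F}.
      branch 2.2 (add T P):
        ○ open, literals {P=T, R=T}.
0 branches closed, 5 open.
Each open branch fixes some atoms; the unmentioned ones are free. Counting distinct full assignments: branch {P=T, S=T} (T, R, Q) contributes 8 new; branch {P=T, R=F, S=F} (T, Q) contributes 4 new; branch {P=F, S=F} (T, R, Q) contributes 8 new; branch {P=F, Q=F, R=T, T=F} (S) contributes 1 new; branch {P=T, R=T} (T, Q, S) contributes 4 new. Total: 25.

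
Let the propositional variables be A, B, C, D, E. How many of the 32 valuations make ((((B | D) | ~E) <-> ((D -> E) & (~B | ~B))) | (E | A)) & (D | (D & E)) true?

12

Initial set: {(((((B | D) | ~E) <-> ((D -> E) & (~B | ~B))) | (E | A)) & (D | (D & E)))}.
(((((B | D) | ~E) <-> ((D -> E) & (~B | ~B))) | (E | A)) & (D | (D & E))): α-rule — add ((((B | D) | ~E) <-> ((D -> E) & (~B | ~B))) | (E | A)), (D | (D & E)).
((((B | D) | ~E) <-> ((D -> E) & (~B | ~B))) | (E | A)): β-rule — branch into (((B | D) | ~E) <-> ((D -> E) & (~B | ~B)))  //  (E | A).
  branch 1 (add (((B | D) | ~E) <-> ((D -> E) & (~B | ~B)))):
    (D | (D & E)): β-rule — branch into D  //  (D & E).
      branch 1.1 (add D):
        (((B | D) | ~E) <-> ((D -> E) & (~B | ~B))): β-rule — branch into ((B | D) | ~E), ((D -> E) & (~B | ~B))  //  ~((B | D) | ~E), ~((D -> E) & (~B | ~B)).
          branch 1.1.1 (add ((B | D) | ~E), ((D -> E) & (~B | ~B))):
            ((D -> E) & (~B | ~B)): α-rule — add (D -> E), (~B | ~B).
            ((B | D) | ~E): β-rule — branch into (B | D)  //  ~E.
              branch 1.1.1.1 (add (B | D)):
                (D -> E): β-rule — branch into ~D  //  E.
                  branch 1.1.1.1.1 (add ~D):
                    × closes — contains both D and ~D.
                  branch 1.1.1.1.2 (add E):
                    (~B | ~B): β-rule — branch into ~B  //  ~B.
                      branch 1.1.1.1.2.1 (add ~B):
                        (B | D): β-rule — branch into B  //  D.
                          branch 1.1.1.1.2.1.1 (add B):
                            × closes — contains both B and ~B.
                          branch 1.1.1.1.2.1.2 (add D):
                            ○ open, literals {B=F, D=T, E=T}.
                      branch 1.1.1.1.2.2 (add ~B):
                        (B | D): β-rule — branch into B  //  D.
                          branch 1.1.1.1.2.2.1 (add B):
                            × closes — contains both B and ~B.
                          branch 1.1.1.1.2.2.2 (add D):
                            ○ open, literals {B=F, D=T, E=T}.
              branch 1.1.1.2 (add ~E):
                (D -> E): β-rule — branch into ~D  //  E.
                  branch 1.1.1.2.1 (add ~D):
                    × closes — contains both D and ~D.
                  branch 1.1.1.2.2 (add E):
                    × closes — contains both E and ~E.
          branch 1.1.2 (add ~((B | D) | ~E), ~((D -> E) & (~B | ~B))):
            ~((B | D) | ~E): α-rule — add ~(B | D), ~~E.
            ~(B | D): α-rule — add ~B, ~D.
            × closes — contains both D and ~D.
      branch 1.2 (add (D & E)):
        (D & E): α-rule — add D, E.
        (((B | D) | ~E) <-> ((D -> E) & (~B | ~B))): β-rule — branch into ((B | D) | ~E), ((D -> E) & (~B | ~B))  //  ~((B | D) | ~E), ~((D -> E) & (~B | ~B)).
          branch 1.2.1 (add ((B | D) | ~E), ((D -> E) & (~B | ~B))):
            ((D -> E) & (~B | ~B)): α-rule — add (D -> E), (~B | ~B).
            ((B | D) | ~E): β-rule — branch into (B | D)  //  ~E.
              branch 1.2.1.1 (add (B | D)):
                (D -> E): β-rule — branch into ~D  //  E.
                  branch 1.2.1.1.1 (add ~D):
                    × closes — contains both D and ~D.
                  branch 1.2.1.1.2 (add E):
                    (~B | ~B): β-rule — branch into ~B  //  ~B.
                      branch 1.2.1.1.2.1 (add ~B):
                        (B | D): β-rule — branch into B  //  D.
                          branch 1.2.1.1.2.1.1 (add B):
                            × closes — contains both B and ~B.
                          branch 1.2.1.1.2.1.2 (add D):
                            ○ open, literals {B=F, D=T, E=T}.
                      branch 1.2.1.1.2.2 (add ~B):
                        (B | D): β-rule — branch into B  //  D.
                          branch 1.2.1.1.2.2.1 (add B):
                            × closes — contains both B and ~B.
                          branch 1.2.1.1.2.2.2 (add D):
                            ○ open, literals {B=F, D=T, E=T}.
              branch 1.2.1.2 (add ~E):
                × closes — contains both E and ~E.
          branch 1.2.2 (add ~((B | D) | ~E), ~((D -> E) & (~B | ~B))):
            ~((B | D) | ~E): α-rule — add ~(B | D), ~~E.
            ~(B | D): α-rule — add ~B, ~D.
            × closes — contains both D and ~D.
  branch 2 (add (E | A)):
    (D | (D & E)): β-rule — branch into D  //  (D & E).
      branch 2.1 (add D):
        (E | A): β-rule — branch into E  //  A.
          branch 2.1.1 (add E):
            ○ open, literals {D=T, E=T}.
          branch 2.1.2 (add A):
            ○ open, literals {A=T, D=T}.
      branch 2.2 (add (D & E)):
        (D & E): α-rule — add D, E.
        (E | A): β-rule — branch into E  //  A.
          branch 2.2.1 (add E):
            ○ open, literals {D=T, E=T}.
          branch 2.2.2 (add A):
            ○ open, literals {A=T, D=T, E=T}.
11 branches closed, 8 open.
Each open branch fixes some atoms; the unmentioned ones are free. Counting distinct full assignments: branch {B=F, D=T, E=T} (A, C) contributes 4 new; branch {B=F, D=T, E=T} (A, C) contributes 0 new; branch {B=F, D=T, E=T} (A, C) contributes 0 new; branch {B=F, D=T, E=T} (A, C) contributes 0 new; branch {D=T, E=T} (A, B, C) contributes 4 new; branch {A=T, D=T} (B, C, E) contributes 4 new; branch {D=T, E=T} (A, B, C) contributes 0 new; branch {A=T, D=T, E=T} (B, C) contributes 0 new. Total: 12.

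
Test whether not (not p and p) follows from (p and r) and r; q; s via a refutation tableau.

Yes

Initial set: {T ((p and r) and r); T q; T s; F not (not p and p)}.
T ((p and r) and r): α-rule — add T (p and r), T r.
F not (not p and p): α-rule — add T not p, T p.
× closes — contains both p and not p.
All 1 branch closes.
Every branch closed, so the premises entail the conclusion.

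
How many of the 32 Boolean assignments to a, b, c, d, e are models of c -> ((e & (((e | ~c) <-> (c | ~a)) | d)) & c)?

24

Initial set: {T (c -> ((e & (((e | ~c) <-> (c | ~a)) | d)) & c))}.
T (c -> ((e & (((e | ~c) <-> (c | ~a)) | d)) & c)): β-rule — branch into F c  //  T ((e & (((e | ~c) <-> (c | ~a)) | d)) & c).
  branch 1 (add F c):
    ○ open, literals {c=F}.
  branch 2 (add T ((e & (((e | ~c) <-> (c | ~a)) | d)) & c)):
    T ((e & (((e | ~c) <-> (c | ~a)) | d)) & c): α-rule — add T (e & (((e | ~c) <-> (c | ~a)) | d)), T c.
    T (e & (((e | ~c) <-> (c | ~a)) | d)): α-rule — add T e, T (((e | ~c) <-> (c | ~a)) | d).
    T (((e | ~c) <-> (c | ~a)) | d): β-rule — branch into T ((e | ~c) <-> (c | ~a))  //  T d.
      branch 2.1 (add T ((e | ~c) <-> (c | ~a))):
        T ((e | ~c) <-> (c | ~a)): β-rule — branch into T (e | ~c), T (c | ~a)  //  F (e | ~c), F (c | ~a).
          branch 2.1.1 (add T (e | ~c), T (c | ~a)):
            T (e | ~c): β-rule — branch into T e  //  T ~c.
              branch 2.1.1.1 (add T e):
                T (c | ~a): β-rule — branch into T c  //  T ~a.
                  branch 2.1.1.1.1 (add T c):
                    ○ open, literals {c=T, e=T}.
                  branch 2.1.1.1.2 (add T ~a):
                    ○ open, literals {a=F, c=T, e=T}.
              branch 2.1.1.2 (add T ~c):
                × closes — contains both c and ~c.
          branch 2.1.2 (add F (e | ~c), F (c | ~a)):
            F (e | ~c): α-rule — add F e, F ~c.
            × closes — contains both e and ~e.
      branch 2.2 (add T d):
        ○ open, literals {c=T, d=T, e=T}.
2 branches closed, 4 open.
Each open branch fixes some atoms; the unmentioned ones are free. Counting distinct full assignments: branch {c=F} (a, b, d, e) contributes 16 new; branch {c=T, e=T} (a, b, d) contributes 8 new; branch {a=F, c=T, e=T} (b, d) contributes 0 new; branch {c=T, d=T, e=T} (a, b) contributes 0 new. Total: 24.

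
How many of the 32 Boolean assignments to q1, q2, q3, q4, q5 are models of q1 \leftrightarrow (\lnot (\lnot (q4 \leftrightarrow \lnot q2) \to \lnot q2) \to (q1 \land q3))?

18

Initial set: {(q1 \leftrightarrow (\lnot (\lnot (q4 \leftrightarrow \lnot q2) \to \lnot q2) \to (q1 \land q3)))}.
(q1 \leftrightarrow (\lnot (\lnot (q4 \leftrightarrow \lnot q2) \to \lnot q2) \to (q1 \land q3))): β-rule — branch into q1, (\lnot (\lnot (q4 \leftrightarrow \lnot q2) \to \lnot q2) \to (q1 \land q3))  //  \lnot q1, \lnot (\lnot (\lnot (q4 \leftrightarrow \lnot q2) \to \lnot q2) \to (q1 \land q3)).
  branch 1 (add q1, (\lnot (\lnot (q4 \leftrightarrow \lnot q2) \to \lnot q2) \to (q1 \land q3))):
    (\lnot (\lnot (q4 \leftrightarrow \lnot q2) \to \lnot q2) \to (q1 \land q3)): β-rule — branch into \lnot \lnot (\lnot (q4 \leftrightarrow \lnot q2) \to \lnot q2)  //  (q1 \land q3).
      branch 1.1 (add \lnot \lnot (\lnot (q4 \leftrightarrow \lnot q2) \to \lnot q2)):
        \lnot \lnot (\lnot (q4 \leftrightarrow \lnot q2) \to \lnot q2): β-rule — branch into \lnot \lnot (q4 \leftrightarrow \lnot q2)  //  \lnot q2.
          branch 1.1.1 (add \lnot \lnot (q4 \leftrightarrow \lnot q2)):
            \lnot \lnot (q4 \leftrightarrow \lnot q2): β-rule — branch into q4, \lnot q2  //  \lnot q4, \lnot \lnot q2.
              branch 1.1.1.1 (add q4, \lnot q2):
                ○ open, literals {q1=true, q2=false, q4=true}.
              branch 1.1.1.2 (add \lnot q4, \lnot \lnot q2):
                ○ open, literals {q1=true, q2=true, q4=false}.
          branch 1.1.2 (add \lnot q2):
            ○ open, literals {q1=true, q2=false}.
      branch 1.2 (add (q1 \land q3)):
        (q1 \land q3): α-rule — add q1, q3.
        ○ open, literals {q1=true, q3=true}.
  branch 2 (add \lnot q1, \lnot (\lnot (\lnot (q4 \leftrightarrow \lnot q2) \to \lnot q2) \to (q1 \land q3))):
    \lnot (\lnot (\lnot (q4 \leftrightarrow \lnot q2) \to \lnot q2) \to (q1 \land q3)): α-rule — add \lnot (\lnot (q4 \leftrightarrow \lnot q2) \to \lnot q2), \lnot (q1 \land q3).
    \lnot (\lnot (q4 \leftrightarrow \lnot q2) \to \lnot q2): α-rule — add \lnot (q4 \leftrightarrow \lnot q2), \lnot \lnot q2.
    \lnot (q1 \land q3): β-rule — branch into \lnot q1  //  \lnot q3.
      branch 2.1 (add \lnot q1):
        \lnot (q4 \leftrightarrow \lnot q2): β-rule — branch into q4, \lnot \lnot q2  //  \lnot q4, \lnot q2.
          branch 2.1.1 (add q4, \lnot \lnot q2):
            ○ open, literals {q1=false, q2=true, q4=true}.
          branch 2.1.2 (add \lnot q4, \lnot q2):
            × closes — contains both q2 and \lnot q2.
      branch 2.2 (add \lnot q3):
        \lnot (q4 \leftrightarrow \lnot q2): β-rule — branch into q4, \lnot \lnot q2  //  \lnot q4, \lnot q2.
          branch 2.2.1 (add q4, \lnot \lnot q2):
            ○ open, literals {q1=false, q2=true, q3=false, q4=true}.
          branch 2.2.2 (add \lnot q4, \lnot q2):
            × closes — contains both q2 and \lnot q2.
2 branches closed, 6 open.
Each open branch fixes some atoms; the unmentioned ones are free. Counting distinct full assignments: branch {q1=true, q2=false, q4=true} (q3, q5) contributes 4 new; branch {q1=true, q2=true, q4=false} (q3, q5) contributes 4 new; branch {q1=true, q2=false} (q3, q4, q5) contributes 4 new; branch {q1=true, q3=true} (q2, q4, q5) contributes 2 new; branch {q1=false, q2=true, q4=true} (q3, q5) contributes 4 new; branch {q1=false, q2=true, q3=false, q4=true} (q5) contributes 0 new. Total: 18.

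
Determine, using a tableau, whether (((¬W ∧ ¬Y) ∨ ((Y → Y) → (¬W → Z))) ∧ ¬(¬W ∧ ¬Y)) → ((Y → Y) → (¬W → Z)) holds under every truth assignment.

Assume the negation and expand:
Initial set: {¬((((¬W ∧ ¬Y) ∨ ((Y → Y) → (¬W → Z))) ∧ ¬(¬W ∧ ¬Y)) → ((Y → Y) → (¬W → Z)))}.
¬((((¬W ∧ ¬Y) ∨ ((Y → Y) → (¬W → Z))) ∧ ¬(¬W ∧ ¬Y)) → ((Y → Y) → (¬W → Z))): α-rule — add (((¬W ∧ ¬Y) ∨ ((Y → Y) → (¬W → Z))) ∧ ¬(¬W ∧ ¬Y)), ¬((Y → Y) → (¬W → Z)).
(((¬W ∧ ¬Y) ∨ ((Y → Y) → (¬W → Z))) ∧ ¬(¬W ∧ ¬Y)): α-rule — add ((¬W ∧ ¬Y) ∨ ((Y → Y) → (¬W → Z))), ¬(¬W ∧ ¬Y).
¬((Y → Y) → (¬W → Z)): α-rule — add (Y → Y), ¬(¬W → Z).
¬(¬W → Z): α-rule — add ¬W, ¬Z.
((¬W ∧ ¬Y) ∨ ((Y → Y) → (¬W → Z))): β-rule — branch into (¬W ∧ ¬Y)  //  ((Y → Y) → (¬W → Z)).
  branch 1 (add (¬W ∧ ¬Y)):
    (¬W ∧ ¬Y): α-rule — add ¬W, ¬Y.
    ¬(¬W ∧ ¬Y): β-rule — branch into ¬¬W  //  ¬¬Y.
      branch 1.1 (add ¬¬W):
        × closes — contains both W and ¬W.
      branch 1.2 (add ¬¬Y):
        × closes — contains both Y and ¬Y.
  branch 2 (add ((Y → Y) → (¬W → Z))):
    ¬(¬W ∧ ¬Y): β-rule — branch into ¬¬W  //  ¬¬Y.
      branch 2.1 (add ¬¬W):
        × closes — contains both W and ¬W.
      branch 2.2 (add ¬¬Y):
        (Y → Y): β-rule — branch into ¬Y  //  Y.
          branch 2.2.1 (add ¬Y):
            × closes — contains both Y and ¬Y.
          branch 2.2.2 (add Y):
            ((Y → Y) → (¬W → Z)): β-rule — branch into ¬(Y → Y)  //  (¬W → Z).
              branch 2.2.2.1 (add ¬(Y → Y)):
                ¬(Y → Y): α-rule — add Y, ¬Y.
                × closes — contains both Y and ¬Y.
              branch 2.2.2.2 (add (¬W → Z)):
                (¬W → Z): β-rule — branch into ¬¬W  //  Z.
                  branch 2.2.2.2.1 (add ¬¬W):
                    × closes — contains both W and ¬W.
                  branch 2.2.2.2.2 (add Z):
                    × closes — contains both Z and ¬Z.
All 7 branches close.
Every branch closed, so the negation is unsatisfiable and the formula is valid.

Valid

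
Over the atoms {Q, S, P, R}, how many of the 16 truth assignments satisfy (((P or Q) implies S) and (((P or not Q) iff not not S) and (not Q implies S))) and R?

Initial set: {((((P or Q) implies S) and (((P or not Q) iff not not S) and (not Q implies S))) and R)}.
((((P or Q) implies S) and (((P or not Q) iff not not S) and (not Q implies S))) and R): α-rule — add (((P or Q) implies S) and (((P or not Q) iff not not S) and (not Q implies S))), R.
(((P or Q) implies S) and (((P or not Q) iff not not S) and (not Q implies S))): α-rule — add ((P or Q) implies S), (((P or not Q) iff not not S) and (not Q implies S)).
(((P or not Q) iff not not S) and (not Q implies S)): α-rule — add ((P or not Q) iff not not S), (not Q implies S).
((P or Q) implies S): β-rule — branch into not (P or Q)  //  S.
  branch 1 (add not (P or Q)):
    not (P or Q): α-rule — add not P, not Q.
    ((P or not Q) iff not not S): β-rule — branch into (P or not Q), not not S  //  not (P or not Q), not not not S.
      branch 1.1 (add (P or not Q), not not S):
        not not S: drop double negation, giving S.
        (not Q implies S): β-rule — branch into not not Q  //  S.
          branch 1.1.1 (add not not Q):
            × closes — contains both Q and not Q.
          branch 1.1.2 (add S):
            (P or not Q): β-rule — branch into P  //  not Q.
              branch 1.1.2.1 (add P):
                × closes — contains both P and not P.
              branch 1.1.2.2 (add not Q):
                ○ open, literals {P=0, Q=0, R=1, S=1}.
      branch 1.2 (add not (P or not Q), not not not S):
        not (P or not Q): α-rule — add not P, not not Q.
        × closes — contains both Q and not Q.
  branch 2 (add S):
    ((P or not Q) iff not not S): β-rule — branch into (P or not Q), not not S  //  not (P or not Q), not not not S.
      branch 2.1 (add (P or not Q), not not S):
        not not S: drop double negation, giving S.
        (not Q implies S): β-rule — branch into not not Q  //  S.
          branch 2.1.1 (add not not Q):
            (P or not Q): β-rule — branch into P  //  not Q.
              branch 2.1.1.1 (add P):
                ○ open, literals {P=1, Q=1, R=1, S=1}.
              branch 2.1.1.2 (add not Q):
                × closes — contains both Q and not Q.
          branch 2.1.2 (add S):
            (P or not Q): β-rule — branch into P  //  not Q.
              branch 2.1.2.1 (add P):
                ○ open, literals {P=1, R=1, S=1}.
              branch 2.1.2.2 (add not Q):
                ○ open, literals {Q=0, R=1, S=1}.
      branch 2.2 (add not (P or not Q), not not not S):
        not (P or not Q): α-rule — add not P, not not Q.
        not not not S: drop double negation, giving not S.
        × closes — contains both S and not S.
5 branches closed, 4 open.
Each open branch fixes some atoms; the unmentioned ones are free. Counting distinct full assignments: branch {P=0, Q=0, R=1, S=1} (none free) contributes 1 new; branch {P=1, Q=1, R=1, S=1} (none free) contributes 1 new; branch {P=1, R=1, S=1} (Q) contributes 1 new; branch {Q=0, R=1, S=1} (P) contributes 0 new. Total: 3.

3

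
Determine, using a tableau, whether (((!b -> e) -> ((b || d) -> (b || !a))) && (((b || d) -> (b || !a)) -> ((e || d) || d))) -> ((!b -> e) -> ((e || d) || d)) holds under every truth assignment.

Valid

Assume the negation and expand:
Initial set: {F ((((!b -> e) -> ((b || d) -> (b || !a))) && (((b || d) -> (b || !a)) -> ((e || d) || d))) -> ((!b -> e) -> ((e || d) || d)))}.
F ((((!b -> e) -> ((b || d) -> (b || !a))) && (((b || d) -> (b || !a)) -> ((e || d) || d))) -> ((!b -> e) -> ((e || d) || d))): α-rule — add T (((!b -> e) -> ((b || d) -> (b || !a))) && (((b || d) -> (b || !a)) -> ((e || d) || d))), F ((!b -> e) -> ((e || d) || d)).
T (((!b -> e) -> ((b || d) -> (b || !a))) && (((b || d) -> (b || !a)) -> ((e || d) || d))): α-rule — add T ((!b -> e) -> ((b || d) -> (b || !a))), T (((b || d) -> (b || !a)) -> ((e || d) || d)).
F ((!b -> e) -> ((e || d) || d)): α-rule — add T (!b -> e), F ((e || d) || d).
F ((e || d) || d): α-rule — add F (e || d), F d.
F (e || d): α-rule — add F e, F d.
T ((!b -> e) -> ((b || d) -> (b || !a))): β-rule — branch into F (!b -> e)  //  T ((b || d) -> (b || !a)).
  branch 1 (add F (!b -> e)):
    F (!b -> e): α-rule — add T !b, F e.
    T (((b || d) -> (b || !a)) -> ((e || d) || d)): β-rule — branch into F ((b || d) -> (b || !a))  //  T ((e || d) || d).
      branch 1.1 (add F ((b || d) -> (b || !a))):
        F ((b || d) -> (b || !a)): α-rule — add T (b || d), F (b || !a).
        F (b || !a): α-rule — add F b, F !a.
        T (!b -> e): β-rule — branch into F !b  //  T e.
          branch 1.1.1 (add F !b):
            × closes — contains both b and !b.
          branch 1.1.2 (add T e):
            × closes — contains both e and !e.
      branch 1.2 (add T ((e || d) || d)):
        T (!b -> e): β-rule — branch into F !b  //  T e.
          branch 1.2.1 (add F !b):
            × closes — contains both b and !b.
          branch 1.2.2 (add T e):
            × closes — contains both e and !e.
  branch 2 (add T ((b || d) -> (b || !a))):
    T (((b || d) -> (b || !a)) -> ((e || d) || d)): β-rule — branch into F ((b || d) -> (b || !a))  //  T ((e || d) || d).
      branch 2.1 (add F ((b || d) -> (b || !a))):
        F ((b || d) -> (b || !a)): α-rule — add T (b || d), F (b || !a).
        F (b || !a): α-rule — add F b, F !a.
        T (!b -> e): β-rule — branch into F !b  //  T e.
          branch 2.1.1 (add F !b):
            × closes — contains both b and !b.
          branch 2.1.2 (add T e):
            × closes — contains both e and !e.
      branch 2.2 (add T ((e || d) || d)):
        T (!b -> e): β-rule — branch into F !b  //  T e.
          branch 2.2.1 (add F !b):
            T ((b || d) -> (b || !a)): β-rule — branch into F (b || d)  //  T (b || !a).
              branch 2.2.1.1 (add F (b || d)):
                F (b || d): α-rule — add F b, F d.
                × closes — contains both b and !b.
              branch 2.2.1.2 (add T (b || !a)):
                T ((e || d) || d): β-rule — branch into T (e || d)  //  T d.
                  branch 2.2.1.2.1 (add T (e || d)):
                    T (b || !a): β-rule — branch into T b  //  T !a.
                      branch 2.2.1.2.1.1 (add T b):
                        T (e || d): β-rule — branch into T e  //  T d.
                          branch 2.2.1.2.1.1.1 (add T e):
                            × closes — contains both e and !e.
                          branch 2.2.1.2.1.1.2 (add T d):
                            × closes — contains both d and !d.
                      branch 2.2.1.2.1.2 (add T !a):
                        T (e || d): β-rule — branch into T e  //  T d.
                          branch 2.2.1.2.1.2.1 (add T e):
                            × closes — contains both e and !e.
                          branch 2.2.1.2.1.2.2 (add T d):
                            × closes — contains both d and !d.
                  branch 2.2.1.2.2 (add T d):
                    × closes — contains both d and !d.
          branch 2.2.2 (add T e):
            × closes — contains both e and !e.
All 13 branches close.
Every branch closed, so the negation is unsatisfiable and the formula is valid.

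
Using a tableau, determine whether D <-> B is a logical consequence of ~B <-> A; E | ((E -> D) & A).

No

Initial set: {(~B <-> A); (E | ((E -> D) & A)); ~(D <-> B)}.
(~B <-> A): β-rule — branch into ~B, A  //  ~~B, ~A.
  branch 1 (add ~B, A):
    (E | ((E -> D) & A)): β-rule — branch into E  //  ((E -> D) & A).
      branch 1.1 (add E):
        ~(D <-> B): β-rule — branch into D, ~B  //  ~D, B.
          branch 1.1.1 (add D, ~B):
            ○ open, literals {A=true, B=false, D=true, E=true}.
          branch 1.1.2 (add ~D, B):
            × closes — contains both B and ~B.
      branch 1.2 (add ((E -> D) & A)):
        ((E -> D) & A): α-rule — add (E -> D), A.
        ~(D <-> B): β-rule — branch into D, ~B  //  ~D, B.
          branch 1.2.1 (add D, ~B):
            (E -> D): β-rule — branch into ~E  //  D.
              branch 1.2.1.1 (add ~E):
                ○ open, literals {A=true, B=false, D=true, E=false}.
              branch 1.2.1.2 (add D):
                ○ open, literals {A=true, B=false, D=true}.
          branch 1.2.2 (add ~D, B):
            × closes — contains both B and ~B.
  branch 2 (add ~~B, ~A):
    (E | ((E -> D) & A)): β-rule — branch into E  //  ((E -> D) & A).
      branch 2.1 (add E):
        ~(D <-> B): β-rule — branch into D, ~B  //  ~D, B.
          branch 2.1.1 (add D, ~B):
            × closes — contains both B and ~B.
          branch 2.1.2 (add ~D, B):
            ○ open, literals {A=false, B=true, D=false, E=true}.
      branch 2.2 (add ((E -> D) & A)):
        ((E -> D) & A): α-rule — add (E -> D), A.
        × closes — contains both A and ~A.
4 branches closed, 4 open.
An open branch gives a countermodel: A=true, B=false, D=true, E=true (unmentioned atoms arbitrary); the premises hold there but the conclusion fails.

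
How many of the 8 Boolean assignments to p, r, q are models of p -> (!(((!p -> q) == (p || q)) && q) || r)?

7

Initial set: {T (p -> (!(((!p -> q) == (p || q)) && q) || r))}.
T (p -> (!(((!p -> q) == (p || q)) && q) || r)): β-rule — branch into F p  //  T (!(((!p -> q) == (p || q)) && q) || r).
  branch 1 (add F p):
    ○ open, literals {p=F}.
  branch 2 (add T (!(((!p -> q) == (p || q)) && q) || r)):
    T (!(((!p -> q) == (p || q)) && q) || r): β-rule — branch into T !(((!p -> q) == (p || q)) && q)  //  T r.
      branch 2.1 (add T !(((!p -> q) == (p || q)) && q)):
        T !(((!p -> q) == (p || q)) && q): β-rule — branch into F ((!p -> q) == (p || q))  //  F q.
          branch 2.1.1 (add F ((!p -> q) == (p || q))):
            F ((!p -> q) == (p || q)): β-rule — branch into T (!p -> q), F (p || q)  //  F (!p -> q), T (p || q).
              branch 2.1.1.1 (add T (!p -> q), F (p || q)):
                F (p || q): α-rule — add F p, F q.
                T (!p -> q): β-rule — branch into F !p  //  T q.
                  branch 2.1.1.1.1 (add F !p):
                    × closes — contains both p and !p.
                  branch 2.1.1.1.2 (add T q):
                    × closes — contains both q and !q.
              branch 2.1.1.2 (add F (!p -> q), T (p || q)):
                F (!p -> q): α-rule — add T !p, F q.
                T (p || q): β-rule — branch into T p  //  T q.
                  branch 2.1.1.2.1 (add T p):
                    × closes — contains both p and !p.
                  branch 2.1.1.2.2 (add T q):
                    × closes — contains both q and !q.
          branch 2.1.2 (add F q):
            ○ open, literals {q=F}.
      branch 2.2 (add T r):
        ○ open, literals {r=T}.
4 branches closed, 3 open.
Each open branch fixes some atoms; the unmentioned ones are free. Counting distinct full assignments: branch {p=F} (r, q) contributes 4 new; branch {q=F} (p, r) contributes 2 new; branch {r=T} (p, q) contributes 1 new. Total: 7.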